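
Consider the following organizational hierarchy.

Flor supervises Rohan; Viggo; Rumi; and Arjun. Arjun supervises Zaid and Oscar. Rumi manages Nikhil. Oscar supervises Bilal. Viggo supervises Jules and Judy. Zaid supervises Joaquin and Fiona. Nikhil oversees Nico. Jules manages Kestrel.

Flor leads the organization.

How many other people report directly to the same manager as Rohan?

3

Rohan reports to Flor. Flor's other direct reports are Arjun, Rumi, Viggo — 3 peers.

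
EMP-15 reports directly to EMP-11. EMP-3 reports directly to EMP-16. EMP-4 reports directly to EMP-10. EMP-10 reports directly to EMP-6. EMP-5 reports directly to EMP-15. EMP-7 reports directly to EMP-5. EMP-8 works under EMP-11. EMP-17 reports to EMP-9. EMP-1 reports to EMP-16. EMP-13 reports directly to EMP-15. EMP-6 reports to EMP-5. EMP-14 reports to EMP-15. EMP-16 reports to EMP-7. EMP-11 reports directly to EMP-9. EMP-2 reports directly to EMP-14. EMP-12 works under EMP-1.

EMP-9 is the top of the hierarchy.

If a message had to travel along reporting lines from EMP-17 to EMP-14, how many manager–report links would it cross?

4

EMP-17 is 1 level below EMP-9, and EMP-14 is 3 levels below EMP-9 (their lowest common manager). The shortest path runs up from EMP-17 to EMP-9 and back down to EMP-14: 1 + 3 = 4 links.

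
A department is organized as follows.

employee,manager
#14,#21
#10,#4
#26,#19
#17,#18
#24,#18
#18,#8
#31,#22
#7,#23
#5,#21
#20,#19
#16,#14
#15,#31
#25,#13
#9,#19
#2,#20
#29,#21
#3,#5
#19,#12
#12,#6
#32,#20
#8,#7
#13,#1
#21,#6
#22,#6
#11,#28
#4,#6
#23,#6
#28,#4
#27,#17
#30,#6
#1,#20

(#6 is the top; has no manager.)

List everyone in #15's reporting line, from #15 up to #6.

#15 reports to #31. #31 reports to #22. #22 reports to #6. #6 is at the top.

#15 -> #31 -> #22 -> #6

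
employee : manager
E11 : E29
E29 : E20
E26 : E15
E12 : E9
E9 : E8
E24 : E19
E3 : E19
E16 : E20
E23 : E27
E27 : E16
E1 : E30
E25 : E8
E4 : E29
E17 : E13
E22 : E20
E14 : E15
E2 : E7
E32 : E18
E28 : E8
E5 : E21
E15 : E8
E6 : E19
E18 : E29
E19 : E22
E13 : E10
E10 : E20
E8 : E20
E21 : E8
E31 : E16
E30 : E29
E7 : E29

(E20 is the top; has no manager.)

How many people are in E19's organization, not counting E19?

3

E19 directly manages E6, E3, E24. E6 has no reports. E3 has no reports. E24 has no reports. So E19's organization is 3 direct reports plus everyone under them: 1 + 1 + 1 = 3.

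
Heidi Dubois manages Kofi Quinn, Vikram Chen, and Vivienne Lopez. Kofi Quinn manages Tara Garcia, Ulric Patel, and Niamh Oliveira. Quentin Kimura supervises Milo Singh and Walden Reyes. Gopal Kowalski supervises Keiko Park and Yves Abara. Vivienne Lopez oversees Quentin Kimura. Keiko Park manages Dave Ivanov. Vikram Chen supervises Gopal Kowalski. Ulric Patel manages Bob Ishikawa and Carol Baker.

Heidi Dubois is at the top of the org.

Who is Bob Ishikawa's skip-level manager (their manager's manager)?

Bob Ishikawa reports to Ulric Patel, and Ulric Patel reports to Kofi Quinn. So Bob Ishikawa's skip-level manager is Kofi Quinn.

Kofi Quinn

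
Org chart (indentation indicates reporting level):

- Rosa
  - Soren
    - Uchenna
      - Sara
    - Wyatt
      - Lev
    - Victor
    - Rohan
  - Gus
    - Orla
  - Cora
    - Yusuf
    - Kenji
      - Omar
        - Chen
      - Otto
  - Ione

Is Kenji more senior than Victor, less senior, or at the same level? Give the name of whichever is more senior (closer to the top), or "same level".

Both Kenji and Victor are 2 levels below Rosa.

same level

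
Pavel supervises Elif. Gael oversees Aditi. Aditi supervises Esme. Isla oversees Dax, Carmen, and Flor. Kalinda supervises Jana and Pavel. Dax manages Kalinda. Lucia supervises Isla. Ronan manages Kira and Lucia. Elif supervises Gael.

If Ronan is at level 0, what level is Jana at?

Chain from Jana up to Ronan: Jana → Kalinda → Dax → Isla → Lucia → Ronan. That is 5 steps up, so Jana is 5 levels below Ronan.

5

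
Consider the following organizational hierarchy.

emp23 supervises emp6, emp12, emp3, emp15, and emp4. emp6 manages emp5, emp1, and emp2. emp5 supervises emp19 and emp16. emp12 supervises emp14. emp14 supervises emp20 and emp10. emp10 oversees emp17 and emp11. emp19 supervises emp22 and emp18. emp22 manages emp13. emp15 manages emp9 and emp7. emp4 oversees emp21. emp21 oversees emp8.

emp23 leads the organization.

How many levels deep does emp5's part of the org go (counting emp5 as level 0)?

3

The longest chain under emp5 runs emp5 → emp19 → emp22 → emp13, which is 3 levels below emp5.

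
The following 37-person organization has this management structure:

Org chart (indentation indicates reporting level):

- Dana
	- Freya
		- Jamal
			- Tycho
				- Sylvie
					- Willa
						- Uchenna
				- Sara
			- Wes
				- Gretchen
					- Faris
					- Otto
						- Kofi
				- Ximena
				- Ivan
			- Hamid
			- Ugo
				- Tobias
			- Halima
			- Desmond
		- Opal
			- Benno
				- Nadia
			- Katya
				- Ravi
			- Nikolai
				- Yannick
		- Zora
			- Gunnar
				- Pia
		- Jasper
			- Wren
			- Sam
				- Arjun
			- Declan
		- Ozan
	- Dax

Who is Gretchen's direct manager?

Gretchen reports directly to Wes.

Wes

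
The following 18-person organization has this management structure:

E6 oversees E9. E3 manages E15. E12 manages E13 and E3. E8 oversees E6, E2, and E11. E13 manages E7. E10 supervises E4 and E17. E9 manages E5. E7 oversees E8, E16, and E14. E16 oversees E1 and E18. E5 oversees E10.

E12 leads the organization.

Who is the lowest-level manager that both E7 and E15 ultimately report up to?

E7's chain of managers is E13, E12. E15's chain of managers is E3, E12. The first manager that appears in both chains is E12.

E12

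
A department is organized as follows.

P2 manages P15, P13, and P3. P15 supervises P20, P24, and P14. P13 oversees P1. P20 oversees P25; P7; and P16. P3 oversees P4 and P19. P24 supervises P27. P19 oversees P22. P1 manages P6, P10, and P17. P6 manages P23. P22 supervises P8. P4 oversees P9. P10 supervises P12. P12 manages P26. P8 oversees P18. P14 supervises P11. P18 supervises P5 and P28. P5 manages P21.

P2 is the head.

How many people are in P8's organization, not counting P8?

4

P8 directly manages P18. Under P18: P28, P5, P21 (3). That's 4 in total.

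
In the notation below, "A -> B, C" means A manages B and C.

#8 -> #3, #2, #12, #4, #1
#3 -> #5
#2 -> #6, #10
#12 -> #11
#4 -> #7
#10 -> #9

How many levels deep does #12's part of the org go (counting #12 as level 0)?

1

The longest chain under #12 runs #12 → #11, which is 1 level below #12.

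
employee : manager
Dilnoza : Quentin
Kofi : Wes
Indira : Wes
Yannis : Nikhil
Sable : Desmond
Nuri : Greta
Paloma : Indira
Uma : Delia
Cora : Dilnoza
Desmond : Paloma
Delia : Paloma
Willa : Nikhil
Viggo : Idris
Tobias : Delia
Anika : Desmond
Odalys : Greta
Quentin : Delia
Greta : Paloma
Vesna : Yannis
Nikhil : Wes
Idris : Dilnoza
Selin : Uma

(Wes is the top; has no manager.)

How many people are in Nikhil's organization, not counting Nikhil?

Nikhil directly manages Yannis, Willa. Under Yannis: Vesna (1). Willa has no reports. So Nikhil's organization is 2 direct reports plus everyone under them: 2 + 1 = 3.

3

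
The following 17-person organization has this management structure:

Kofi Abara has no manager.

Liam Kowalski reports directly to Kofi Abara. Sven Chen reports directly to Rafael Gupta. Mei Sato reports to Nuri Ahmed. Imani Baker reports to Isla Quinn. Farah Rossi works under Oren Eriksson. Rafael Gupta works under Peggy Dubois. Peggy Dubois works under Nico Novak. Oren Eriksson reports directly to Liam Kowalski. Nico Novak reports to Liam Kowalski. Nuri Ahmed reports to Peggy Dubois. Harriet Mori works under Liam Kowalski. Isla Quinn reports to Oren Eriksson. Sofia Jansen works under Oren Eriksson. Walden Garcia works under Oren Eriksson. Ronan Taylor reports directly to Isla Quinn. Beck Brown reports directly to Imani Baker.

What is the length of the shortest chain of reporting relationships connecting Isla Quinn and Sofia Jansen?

Isla Quinn is 1 level below Oren Eriksson, and Sofia Jansen is 1 level below Oren Eriksson (their lowest common manager). The shortest path runs up from Isla Quinn to Oren Eriksson and back down to Sofia Jansen: 1 + 1 = 2 links.

2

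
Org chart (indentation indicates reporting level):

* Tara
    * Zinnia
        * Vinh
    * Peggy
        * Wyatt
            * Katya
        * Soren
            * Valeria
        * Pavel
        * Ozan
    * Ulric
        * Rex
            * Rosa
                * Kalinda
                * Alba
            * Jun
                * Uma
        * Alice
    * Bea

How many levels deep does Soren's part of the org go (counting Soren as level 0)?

The longest chain under Soren runs Soren → Valeria, which is 1 level below Soren.

1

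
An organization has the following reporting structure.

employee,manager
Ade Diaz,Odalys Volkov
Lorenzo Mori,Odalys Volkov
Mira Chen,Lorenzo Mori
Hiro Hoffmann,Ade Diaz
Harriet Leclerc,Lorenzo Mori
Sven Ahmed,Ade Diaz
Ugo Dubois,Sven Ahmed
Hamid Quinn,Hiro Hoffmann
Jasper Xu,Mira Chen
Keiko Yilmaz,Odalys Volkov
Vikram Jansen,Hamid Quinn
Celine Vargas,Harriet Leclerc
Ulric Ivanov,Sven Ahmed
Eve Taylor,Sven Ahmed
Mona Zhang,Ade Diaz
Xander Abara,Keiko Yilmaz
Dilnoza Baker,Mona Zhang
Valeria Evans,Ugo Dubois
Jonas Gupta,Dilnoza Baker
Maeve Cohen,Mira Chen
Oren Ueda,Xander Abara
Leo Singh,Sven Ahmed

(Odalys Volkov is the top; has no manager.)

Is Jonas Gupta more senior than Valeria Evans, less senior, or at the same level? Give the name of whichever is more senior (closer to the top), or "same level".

Both Jonas Gupta and Valeria Evans are 4 levels below Odalys Volkov.

same level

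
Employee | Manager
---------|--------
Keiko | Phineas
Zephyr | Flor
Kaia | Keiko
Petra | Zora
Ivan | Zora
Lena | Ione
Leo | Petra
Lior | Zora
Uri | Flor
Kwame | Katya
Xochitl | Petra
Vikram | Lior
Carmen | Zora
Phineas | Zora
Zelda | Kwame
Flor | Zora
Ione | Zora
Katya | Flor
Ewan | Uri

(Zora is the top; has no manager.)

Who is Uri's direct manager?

Uri reports directly to Flor.

Flor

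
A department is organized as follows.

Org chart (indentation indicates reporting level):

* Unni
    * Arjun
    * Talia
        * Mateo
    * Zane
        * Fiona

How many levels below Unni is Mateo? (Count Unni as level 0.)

Chain from Mateo up to Unni: Mateo → Talia → Unni. That is 2 steps up, so Mateo is 2 levels below Unni.

2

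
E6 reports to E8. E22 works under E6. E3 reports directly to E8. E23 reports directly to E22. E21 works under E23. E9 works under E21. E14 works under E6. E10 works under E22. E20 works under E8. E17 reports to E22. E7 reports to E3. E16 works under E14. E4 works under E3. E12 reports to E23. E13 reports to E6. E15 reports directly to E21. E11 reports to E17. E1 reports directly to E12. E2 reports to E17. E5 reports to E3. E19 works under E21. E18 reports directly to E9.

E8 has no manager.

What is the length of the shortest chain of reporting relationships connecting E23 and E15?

E15 is in E23's organization: the chain from E15 up to E23 is E15 → E21 → E23, which is 2 links.

2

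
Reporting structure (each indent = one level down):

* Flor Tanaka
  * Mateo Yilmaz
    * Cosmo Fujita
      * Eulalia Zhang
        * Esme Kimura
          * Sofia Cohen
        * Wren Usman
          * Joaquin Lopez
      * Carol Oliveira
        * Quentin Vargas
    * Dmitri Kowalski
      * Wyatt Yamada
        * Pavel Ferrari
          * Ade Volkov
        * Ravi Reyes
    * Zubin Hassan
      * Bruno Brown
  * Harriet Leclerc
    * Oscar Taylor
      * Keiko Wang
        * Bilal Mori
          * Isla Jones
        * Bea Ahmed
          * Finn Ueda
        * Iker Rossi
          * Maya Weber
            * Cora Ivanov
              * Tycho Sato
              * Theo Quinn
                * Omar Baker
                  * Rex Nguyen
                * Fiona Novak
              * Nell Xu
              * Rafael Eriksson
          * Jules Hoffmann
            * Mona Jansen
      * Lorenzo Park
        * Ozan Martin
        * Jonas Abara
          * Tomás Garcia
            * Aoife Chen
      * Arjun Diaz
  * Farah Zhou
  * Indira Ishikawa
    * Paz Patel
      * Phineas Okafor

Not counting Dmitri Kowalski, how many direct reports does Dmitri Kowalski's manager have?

2

Dmitri Kowalski reports to Mateo Yilmaz. Mateo Yilmaz's other direct reports are Cosmo Fujita, Zubin Hassan — 2 peers.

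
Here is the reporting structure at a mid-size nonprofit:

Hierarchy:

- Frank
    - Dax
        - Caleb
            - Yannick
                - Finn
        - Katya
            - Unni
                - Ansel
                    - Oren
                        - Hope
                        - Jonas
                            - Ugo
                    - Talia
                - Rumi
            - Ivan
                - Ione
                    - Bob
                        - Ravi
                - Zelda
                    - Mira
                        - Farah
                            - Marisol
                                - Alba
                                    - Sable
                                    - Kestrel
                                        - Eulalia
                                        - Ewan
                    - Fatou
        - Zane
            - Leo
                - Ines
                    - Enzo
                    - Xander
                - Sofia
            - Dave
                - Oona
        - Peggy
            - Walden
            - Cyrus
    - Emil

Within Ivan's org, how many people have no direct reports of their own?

The people in Ivan's organization with no one reporting to them are Fatou, Ewan, Eulalia, Sable, Ravi. That is 5.

5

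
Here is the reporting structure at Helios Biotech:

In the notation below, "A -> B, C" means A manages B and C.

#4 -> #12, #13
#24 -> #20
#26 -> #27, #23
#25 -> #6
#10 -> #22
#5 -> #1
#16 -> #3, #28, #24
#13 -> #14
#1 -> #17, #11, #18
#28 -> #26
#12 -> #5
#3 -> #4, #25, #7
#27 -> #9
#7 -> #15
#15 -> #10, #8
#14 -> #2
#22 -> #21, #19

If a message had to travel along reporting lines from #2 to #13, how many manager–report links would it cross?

#2 is in #13's organization: the chain from #2 up to #13 is #2 → #14 → #13, which is 2 links.

2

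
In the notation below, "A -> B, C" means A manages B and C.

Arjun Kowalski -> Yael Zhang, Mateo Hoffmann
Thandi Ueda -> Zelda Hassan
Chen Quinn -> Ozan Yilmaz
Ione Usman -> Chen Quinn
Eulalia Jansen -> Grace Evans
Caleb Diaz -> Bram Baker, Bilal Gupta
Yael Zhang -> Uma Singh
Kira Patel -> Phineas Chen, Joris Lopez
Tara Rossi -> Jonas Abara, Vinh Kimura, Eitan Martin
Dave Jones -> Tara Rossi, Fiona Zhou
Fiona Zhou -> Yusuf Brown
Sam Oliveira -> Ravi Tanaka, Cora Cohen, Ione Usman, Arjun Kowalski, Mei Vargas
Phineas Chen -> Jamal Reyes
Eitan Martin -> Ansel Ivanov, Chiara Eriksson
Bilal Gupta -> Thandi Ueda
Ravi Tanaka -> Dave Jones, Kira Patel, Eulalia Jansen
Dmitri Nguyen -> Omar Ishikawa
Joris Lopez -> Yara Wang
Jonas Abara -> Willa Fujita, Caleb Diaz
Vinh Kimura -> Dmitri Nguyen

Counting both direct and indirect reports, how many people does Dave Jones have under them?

16

Dave Jones directly manages Tara Rossi, Fiona Zhou. Under Tara Rossi: Eitan Martin, Chiara Eriksson, Ansel Ivanov, Vinh Kimura, Dmitri Nguyen, Omar Ishikawa, Jonas Abara, Caleb Diaz, Bilal Gupta, Thandi Ueda, Zelda Hassan, Bram Baker, Willa Fujita (13). Under Fiona Zhou: Yusuf Brown (1). So Dave Jones's organization is 2 direct reports plus everyone under them: 14 + 2 = 16.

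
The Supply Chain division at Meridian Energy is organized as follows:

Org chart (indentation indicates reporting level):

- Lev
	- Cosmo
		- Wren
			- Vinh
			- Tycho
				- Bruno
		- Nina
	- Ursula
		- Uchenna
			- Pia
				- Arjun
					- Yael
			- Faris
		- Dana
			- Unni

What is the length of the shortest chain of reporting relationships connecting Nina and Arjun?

6

Nina is 2 levels below Lev, and Arjun is 4 levels below Lev (their lowest common manager). The shortest path runs up from Nina to Lev and back down to Arjun: 2 + 4 = 6 links.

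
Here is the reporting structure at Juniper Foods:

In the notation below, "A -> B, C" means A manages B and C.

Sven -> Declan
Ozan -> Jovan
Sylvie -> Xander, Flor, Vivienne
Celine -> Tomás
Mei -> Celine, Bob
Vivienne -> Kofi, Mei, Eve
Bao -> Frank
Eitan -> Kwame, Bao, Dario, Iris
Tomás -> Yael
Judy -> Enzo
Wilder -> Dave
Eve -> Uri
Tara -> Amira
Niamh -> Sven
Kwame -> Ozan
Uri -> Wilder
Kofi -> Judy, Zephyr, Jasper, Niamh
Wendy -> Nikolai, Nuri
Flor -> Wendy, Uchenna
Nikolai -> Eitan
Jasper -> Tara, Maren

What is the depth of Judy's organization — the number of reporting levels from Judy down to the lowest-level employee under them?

1

The longest chain under Judy runs Judy → Enzo, which is 1 level below Judy.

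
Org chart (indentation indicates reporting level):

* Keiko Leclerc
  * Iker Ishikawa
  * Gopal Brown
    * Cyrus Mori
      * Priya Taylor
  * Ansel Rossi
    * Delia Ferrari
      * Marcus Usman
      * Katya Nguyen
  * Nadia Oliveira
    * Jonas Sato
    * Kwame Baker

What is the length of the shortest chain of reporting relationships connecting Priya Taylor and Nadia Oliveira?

4

Priya Taylor is 3 levels below Keiko Leclerc, and Nadia Oliveira is 1 level below Keiko Leclerc (their lowest common manager). The shortest path runs up from Priya Taylor to Keiko Leclerc and back down to Nadia Oliveira: 3 + 1 = 4 links.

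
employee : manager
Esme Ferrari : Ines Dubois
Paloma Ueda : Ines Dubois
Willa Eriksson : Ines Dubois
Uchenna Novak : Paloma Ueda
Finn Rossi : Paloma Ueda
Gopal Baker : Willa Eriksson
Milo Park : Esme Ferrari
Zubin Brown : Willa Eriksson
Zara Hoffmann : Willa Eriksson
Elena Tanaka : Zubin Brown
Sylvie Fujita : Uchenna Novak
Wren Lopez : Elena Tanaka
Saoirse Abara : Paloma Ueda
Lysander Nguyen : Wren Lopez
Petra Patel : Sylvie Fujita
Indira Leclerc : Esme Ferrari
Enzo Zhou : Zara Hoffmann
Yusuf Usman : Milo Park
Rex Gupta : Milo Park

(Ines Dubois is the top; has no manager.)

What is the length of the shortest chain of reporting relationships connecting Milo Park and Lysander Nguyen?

Milo Park is 2 levels below Ines Dubois, and Lysander Nguyen is 5 levels below Ines Dubois (their lowest common manager). The shortest path runs up from Milo Park to Ines Dubois and back down to Lysander Nguyen: 2 + 5 = 7 links.

7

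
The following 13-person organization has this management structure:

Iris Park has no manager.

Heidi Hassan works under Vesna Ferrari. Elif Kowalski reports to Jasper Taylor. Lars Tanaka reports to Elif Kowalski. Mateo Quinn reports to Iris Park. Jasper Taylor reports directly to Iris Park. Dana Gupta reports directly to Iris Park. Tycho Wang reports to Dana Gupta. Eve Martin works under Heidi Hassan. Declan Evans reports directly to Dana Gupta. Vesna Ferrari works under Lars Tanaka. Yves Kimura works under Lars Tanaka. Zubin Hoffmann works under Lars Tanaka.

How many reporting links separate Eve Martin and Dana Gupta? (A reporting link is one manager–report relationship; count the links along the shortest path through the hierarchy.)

Eve Martin is 6 levels below Iris Park, and Dana Gupta is 1 level below Iris Park (their lowest common manager). The shortest path runs up from Eve Martin to Iris Park and back down to Dana Gupta: 6 + 1 = 7 links.

7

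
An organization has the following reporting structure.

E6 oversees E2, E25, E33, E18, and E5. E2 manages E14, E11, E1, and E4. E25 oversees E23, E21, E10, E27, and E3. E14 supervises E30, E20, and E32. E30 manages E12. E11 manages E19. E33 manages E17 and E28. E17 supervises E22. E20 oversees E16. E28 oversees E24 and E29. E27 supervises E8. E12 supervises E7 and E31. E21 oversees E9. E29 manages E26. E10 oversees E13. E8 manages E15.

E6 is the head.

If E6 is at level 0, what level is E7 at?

5

Chain from E7 up to E6: E7 → E12 → E30 → E14 → E2 → E6. That is 5 steps up, so E7 is 5 levels below E6.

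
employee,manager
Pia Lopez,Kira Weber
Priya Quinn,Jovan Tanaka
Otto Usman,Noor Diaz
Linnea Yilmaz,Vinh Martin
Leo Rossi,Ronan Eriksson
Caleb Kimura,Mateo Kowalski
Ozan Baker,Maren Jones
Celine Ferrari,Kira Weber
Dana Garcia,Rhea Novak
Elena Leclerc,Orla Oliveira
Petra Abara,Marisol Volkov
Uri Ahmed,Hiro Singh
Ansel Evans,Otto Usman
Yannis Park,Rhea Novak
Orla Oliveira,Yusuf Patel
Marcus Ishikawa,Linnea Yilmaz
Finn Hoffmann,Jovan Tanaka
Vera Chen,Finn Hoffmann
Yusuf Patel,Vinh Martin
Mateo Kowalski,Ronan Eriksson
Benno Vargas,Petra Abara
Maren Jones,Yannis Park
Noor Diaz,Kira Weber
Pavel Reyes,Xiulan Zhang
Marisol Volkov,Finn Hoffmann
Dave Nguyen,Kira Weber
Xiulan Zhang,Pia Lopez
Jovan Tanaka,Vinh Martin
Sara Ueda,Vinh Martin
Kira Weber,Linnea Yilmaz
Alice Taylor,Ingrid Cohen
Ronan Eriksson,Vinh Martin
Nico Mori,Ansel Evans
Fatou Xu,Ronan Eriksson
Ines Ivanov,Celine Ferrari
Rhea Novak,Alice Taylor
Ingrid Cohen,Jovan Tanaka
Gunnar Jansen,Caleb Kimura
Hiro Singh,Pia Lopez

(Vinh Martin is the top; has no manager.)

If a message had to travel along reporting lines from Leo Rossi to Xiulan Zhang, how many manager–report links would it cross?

6

Leo Rossi is 2 levels below Vinh Martin, and Xiulan Zhang is 4 levels below Vinh Martin (their lowest common manager). The shortest path runs up from Leo Rossi to Vinh Martin and back down to Xiulan Zhang: 2 + 4 = 6 links.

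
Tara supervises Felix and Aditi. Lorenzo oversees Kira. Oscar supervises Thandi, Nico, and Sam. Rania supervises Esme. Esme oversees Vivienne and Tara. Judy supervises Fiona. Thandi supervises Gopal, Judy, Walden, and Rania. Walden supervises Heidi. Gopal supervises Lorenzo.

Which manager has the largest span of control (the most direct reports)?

Direct-report counts: Oscar has 3; Thandi has 4; Rania has 1; Esme has 2; Tara has 2; Walden has 1; Judy has 1; Gopal has 1; Lorenzo has 1. The largest is 4, held by Thandi.

Thandi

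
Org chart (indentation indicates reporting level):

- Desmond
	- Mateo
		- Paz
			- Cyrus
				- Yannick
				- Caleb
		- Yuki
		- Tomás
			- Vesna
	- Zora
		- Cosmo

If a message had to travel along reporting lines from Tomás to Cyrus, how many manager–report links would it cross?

Tomás is 1 level below Mateo, and Cyrus is 2 levels below Mateo (their lowest common manager). The shortest path runs up from Tomás to Mateo and back down to Cyrus: 1 + 2 = 3 links.

3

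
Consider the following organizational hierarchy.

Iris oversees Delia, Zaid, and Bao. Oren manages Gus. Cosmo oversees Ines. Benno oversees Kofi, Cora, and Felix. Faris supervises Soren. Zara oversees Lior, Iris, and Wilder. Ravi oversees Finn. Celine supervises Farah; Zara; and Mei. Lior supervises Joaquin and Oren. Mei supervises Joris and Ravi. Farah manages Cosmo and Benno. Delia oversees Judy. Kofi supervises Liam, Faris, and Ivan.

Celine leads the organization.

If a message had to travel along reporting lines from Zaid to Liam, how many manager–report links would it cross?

Zaid is 3 levels below Celine, and Liam is 4 levels below Celine (their lowest common manager). The shortest path runs up from Zaid to Celine and back down to Liam: 3 + 4 = 7 links.

7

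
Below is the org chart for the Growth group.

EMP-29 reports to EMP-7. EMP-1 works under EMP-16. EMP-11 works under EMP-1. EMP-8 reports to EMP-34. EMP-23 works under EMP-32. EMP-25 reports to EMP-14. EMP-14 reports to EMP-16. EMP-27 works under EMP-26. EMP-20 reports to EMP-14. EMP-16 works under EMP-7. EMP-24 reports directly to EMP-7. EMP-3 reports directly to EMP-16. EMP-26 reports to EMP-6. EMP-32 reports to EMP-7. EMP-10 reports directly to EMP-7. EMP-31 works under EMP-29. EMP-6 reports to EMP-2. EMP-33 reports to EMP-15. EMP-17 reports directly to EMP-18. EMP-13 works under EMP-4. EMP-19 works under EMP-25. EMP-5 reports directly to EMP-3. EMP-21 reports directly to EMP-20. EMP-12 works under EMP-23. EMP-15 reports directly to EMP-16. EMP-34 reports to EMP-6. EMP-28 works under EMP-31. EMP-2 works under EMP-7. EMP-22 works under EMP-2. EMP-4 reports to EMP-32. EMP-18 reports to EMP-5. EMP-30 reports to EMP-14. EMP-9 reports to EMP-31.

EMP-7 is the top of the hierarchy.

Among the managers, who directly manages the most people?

EMP-7

Direct-report counts: EMP-7 has 6; EMP-2 has 2; EMP-6 has 2; EMP-26 has 1; EMP-34 has 1; EMP-29 has 1; EMP-31 has 2; EMP-32 has 2; EMP-23 has 1; EMP-4 has 1; EMP-16 has 4; EMP-1 has 1; EMP-3 has 1; EMP-5 has 1; EMP-18 has 1; EMP-15 has 1; EMP-14 has 3; EMP-20 has 1; EMP-25 has 1. The largest is 6, held by EMP-7.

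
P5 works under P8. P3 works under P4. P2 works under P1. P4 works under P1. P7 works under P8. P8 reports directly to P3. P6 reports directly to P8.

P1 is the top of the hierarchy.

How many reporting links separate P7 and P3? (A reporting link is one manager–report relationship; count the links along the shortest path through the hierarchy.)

P7 is in P3's organization: the chain from P7 up to P3 is P7 → P8 → P3, which is 2 links.

2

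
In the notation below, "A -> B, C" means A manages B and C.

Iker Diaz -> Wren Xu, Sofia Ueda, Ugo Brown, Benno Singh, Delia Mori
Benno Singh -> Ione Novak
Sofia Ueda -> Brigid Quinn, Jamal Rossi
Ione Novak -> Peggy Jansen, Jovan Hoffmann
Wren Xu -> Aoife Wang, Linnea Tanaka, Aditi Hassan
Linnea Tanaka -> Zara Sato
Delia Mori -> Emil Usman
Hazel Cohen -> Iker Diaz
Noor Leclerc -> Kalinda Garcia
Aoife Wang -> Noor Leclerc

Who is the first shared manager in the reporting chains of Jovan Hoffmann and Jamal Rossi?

Iker Diaz

Jovan Hoffmann's chain of managers is Ione Novak, Benno Singh, Iker Diaz, Hazel Cohen. Jamal Rossi's chain of managers is Sofia Ueda, Iker Diaz, Hazel Cohen. The first manager that appears in both chains is Iker Diaz.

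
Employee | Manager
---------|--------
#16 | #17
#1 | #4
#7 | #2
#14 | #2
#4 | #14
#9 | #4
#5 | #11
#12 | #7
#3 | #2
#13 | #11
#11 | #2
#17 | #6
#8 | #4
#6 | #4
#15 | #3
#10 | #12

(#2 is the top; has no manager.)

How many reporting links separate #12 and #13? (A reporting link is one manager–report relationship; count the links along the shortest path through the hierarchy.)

#12 is 2 levels below #2, and #13 is 2 levels below #2 (their lowest common manager). The shortest path runs up from #12 to #2 and back down to #13: 2 + 2 = 4 links.

4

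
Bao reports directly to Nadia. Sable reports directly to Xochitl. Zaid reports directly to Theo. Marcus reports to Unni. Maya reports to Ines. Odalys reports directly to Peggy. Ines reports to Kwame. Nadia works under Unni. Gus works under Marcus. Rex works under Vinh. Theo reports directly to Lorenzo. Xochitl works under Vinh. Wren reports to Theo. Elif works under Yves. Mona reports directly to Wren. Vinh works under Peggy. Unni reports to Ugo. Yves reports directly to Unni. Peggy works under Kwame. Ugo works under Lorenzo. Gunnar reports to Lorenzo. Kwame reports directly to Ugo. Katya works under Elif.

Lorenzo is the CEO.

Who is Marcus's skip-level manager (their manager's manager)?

Marcus reports to Unni, and Unni reports to Ugo. So Marcus's skip-level manager is Ugo.

Ugo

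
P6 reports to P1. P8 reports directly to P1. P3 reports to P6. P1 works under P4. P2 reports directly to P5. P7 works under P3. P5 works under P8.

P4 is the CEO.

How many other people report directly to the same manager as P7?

P7 reports to P3, and P3 has no other direct reports. P7 has 0 peers.

0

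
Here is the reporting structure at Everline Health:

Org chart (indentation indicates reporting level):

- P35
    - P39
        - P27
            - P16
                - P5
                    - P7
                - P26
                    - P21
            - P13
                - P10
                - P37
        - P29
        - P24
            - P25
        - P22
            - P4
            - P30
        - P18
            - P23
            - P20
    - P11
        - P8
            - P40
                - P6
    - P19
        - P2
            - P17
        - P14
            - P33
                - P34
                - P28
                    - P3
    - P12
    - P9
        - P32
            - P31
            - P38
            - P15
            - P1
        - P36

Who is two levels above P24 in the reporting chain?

P35

P24 reports to P39, and P39 reports to P35. So P24's skip-level manager is P35.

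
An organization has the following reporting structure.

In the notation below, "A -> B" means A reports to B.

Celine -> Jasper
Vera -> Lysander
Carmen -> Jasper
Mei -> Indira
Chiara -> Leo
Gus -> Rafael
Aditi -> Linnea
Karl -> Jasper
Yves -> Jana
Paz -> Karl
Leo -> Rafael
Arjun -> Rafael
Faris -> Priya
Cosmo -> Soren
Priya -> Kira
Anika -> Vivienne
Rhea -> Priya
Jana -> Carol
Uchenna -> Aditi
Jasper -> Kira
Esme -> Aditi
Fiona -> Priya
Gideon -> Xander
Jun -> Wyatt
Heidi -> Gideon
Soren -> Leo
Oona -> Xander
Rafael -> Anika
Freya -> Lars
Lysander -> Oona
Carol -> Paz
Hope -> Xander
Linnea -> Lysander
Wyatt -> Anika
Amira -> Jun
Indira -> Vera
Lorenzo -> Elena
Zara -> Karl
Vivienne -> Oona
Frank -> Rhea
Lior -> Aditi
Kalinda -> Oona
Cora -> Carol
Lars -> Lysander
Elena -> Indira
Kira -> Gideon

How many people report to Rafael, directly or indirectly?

Rafael directly manages Leo, Arjun, Gus. Under Leo: Chiara, Soren, Cosmo (3). Arjun has no reports. Gus has no reports. So Rafael's organization is 3 direct reports plus everyone under them: 4 + 1 + 1 = 6.

6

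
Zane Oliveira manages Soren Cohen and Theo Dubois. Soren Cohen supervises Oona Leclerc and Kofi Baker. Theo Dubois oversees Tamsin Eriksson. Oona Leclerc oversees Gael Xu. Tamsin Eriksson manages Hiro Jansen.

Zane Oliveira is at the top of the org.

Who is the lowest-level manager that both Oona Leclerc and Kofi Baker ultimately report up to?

Soren Cohen

Oona Leclerc's chain of managers is Soren Cohen, Zane Oliveira. Kofi Baker's chain of managers is Soren Cohen, Zane Oliveira. The first manager that appears in both chains is Soren Cohen.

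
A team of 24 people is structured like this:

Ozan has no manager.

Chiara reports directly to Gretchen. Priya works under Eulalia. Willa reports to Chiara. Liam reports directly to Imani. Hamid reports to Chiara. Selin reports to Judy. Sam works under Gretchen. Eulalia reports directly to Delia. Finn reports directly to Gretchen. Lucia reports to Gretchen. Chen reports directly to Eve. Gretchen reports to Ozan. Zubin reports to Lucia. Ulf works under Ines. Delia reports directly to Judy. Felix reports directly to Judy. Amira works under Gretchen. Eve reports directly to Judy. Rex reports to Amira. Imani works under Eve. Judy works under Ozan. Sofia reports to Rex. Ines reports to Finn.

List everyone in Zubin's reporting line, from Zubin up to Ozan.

Zubin -> Lucia -> Gretchen -> Ozan

Zubin reports to Lucia. Lucia reports to Gretchen. Gretchen reports to Ozan. Ozan is at the top.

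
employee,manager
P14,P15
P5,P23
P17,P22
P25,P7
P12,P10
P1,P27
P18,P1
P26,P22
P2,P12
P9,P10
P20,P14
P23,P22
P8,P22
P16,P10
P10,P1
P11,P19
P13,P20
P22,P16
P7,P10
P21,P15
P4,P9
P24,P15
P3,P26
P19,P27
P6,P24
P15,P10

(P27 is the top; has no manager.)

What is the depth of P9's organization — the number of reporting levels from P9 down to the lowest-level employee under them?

The longest chain under P9 runs P9 → P4, which is 1 level below P9.

1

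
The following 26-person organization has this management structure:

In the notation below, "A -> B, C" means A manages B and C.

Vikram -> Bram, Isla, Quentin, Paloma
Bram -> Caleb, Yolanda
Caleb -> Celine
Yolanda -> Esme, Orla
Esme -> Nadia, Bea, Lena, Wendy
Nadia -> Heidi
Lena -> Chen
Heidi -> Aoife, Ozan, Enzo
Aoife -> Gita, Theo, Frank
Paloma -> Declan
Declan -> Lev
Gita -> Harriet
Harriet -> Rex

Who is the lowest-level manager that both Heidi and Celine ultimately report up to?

Heidi's chain of managers is Nadia, Esme, Yolanda, Bram, Vikram. Celine's chain of managers is Caleb, Bram, Vikram. The first manager that appears in both chains is Bram.

Bram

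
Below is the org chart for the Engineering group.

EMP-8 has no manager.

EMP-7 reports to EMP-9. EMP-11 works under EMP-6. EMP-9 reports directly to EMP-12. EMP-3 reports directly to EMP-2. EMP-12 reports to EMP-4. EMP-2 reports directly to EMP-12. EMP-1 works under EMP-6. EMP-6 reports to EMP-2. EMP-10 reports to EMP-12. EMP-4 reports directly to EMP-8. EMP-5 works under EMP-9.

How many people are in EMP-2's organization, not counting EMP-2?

EMP-2 directly manages EMP-6, EMP-3. Under EMP-6: EMP-11, EMP-1 (2). EMP-3 has no reports. So EMP-2's organization is 2 direct reports plus everyone under them: 3 + 1 = 4.

4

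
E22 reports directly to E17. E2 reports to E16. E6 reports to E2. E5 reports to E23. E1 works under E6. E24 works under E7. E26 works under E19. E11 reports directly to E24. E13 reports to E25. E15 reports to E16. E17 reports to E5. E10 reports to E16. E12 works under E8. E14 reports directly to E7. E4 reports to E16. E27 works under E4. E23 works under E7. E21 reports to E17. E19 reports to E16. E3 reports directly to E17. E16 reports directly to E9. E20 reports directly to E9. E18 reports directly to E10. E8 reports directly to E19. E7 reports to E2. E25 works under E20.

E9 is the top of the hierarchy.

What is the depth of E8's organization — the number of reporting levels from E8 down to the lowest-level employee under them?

1

The longest chain under E8 runs E8 → E12, which is 1 level below E8.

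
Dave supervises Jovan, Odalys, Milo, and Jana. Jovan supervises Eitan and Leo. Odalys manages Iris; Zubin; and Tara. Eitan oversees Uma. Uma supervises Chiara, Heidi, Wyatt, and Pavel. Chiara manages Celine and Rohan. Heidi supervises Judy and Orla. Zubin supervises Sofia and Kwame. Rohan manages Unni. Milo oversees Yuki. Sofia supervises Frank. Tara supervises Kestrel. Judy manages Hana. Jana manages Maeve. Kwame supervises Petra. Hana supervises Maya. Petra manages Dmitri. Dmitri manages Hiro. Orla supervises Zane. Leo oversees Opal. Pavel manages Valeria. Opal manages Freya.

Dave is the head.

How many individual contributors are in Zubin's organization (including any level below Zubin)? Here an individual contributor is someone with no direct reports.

The people in Zubin's organization with no one reporting to them are Hiro, Frank. That is 2.

2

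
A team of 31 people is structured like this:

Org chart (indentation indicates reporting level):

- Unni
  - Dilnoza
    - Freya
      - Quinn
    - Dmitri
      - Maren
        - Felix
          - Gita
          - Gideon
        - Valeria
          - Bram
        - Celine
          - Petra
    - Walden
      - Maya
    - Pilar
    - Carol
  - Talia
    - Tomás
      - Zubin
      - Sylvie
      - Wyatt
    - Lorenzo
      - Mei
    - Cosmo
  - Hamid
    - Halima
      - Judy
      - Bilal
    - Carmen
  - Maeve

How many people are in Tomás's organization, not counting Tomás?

Tomás directly manages Zubin, Sylvie, Wyatt. Zubin has no reports. Sylvie has no reports. Wyatt has no reports. So Tomás's organization is 3 direct reports plus everyone under them: 1 + 1 + 1 = 3.

3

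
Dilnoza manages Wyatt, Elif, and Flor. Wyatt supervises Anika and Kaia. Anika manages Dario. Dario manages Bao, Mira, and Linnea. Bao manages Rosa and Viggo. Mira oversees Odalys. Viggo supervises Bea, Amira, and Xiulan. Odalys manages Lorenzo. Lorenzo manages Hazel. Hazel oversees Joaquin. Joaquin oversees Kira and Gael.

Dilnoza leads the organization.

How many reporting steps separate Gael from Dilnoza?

Chain from Gael up to Dilnoza: Gael → Joaquin → Hazel → Lorenzo → Odalys → Mira → Dario → Anika → Wyatt → Dilnoza. That is 9 steps up, so Gael is 9 levels below Dilnoza.

9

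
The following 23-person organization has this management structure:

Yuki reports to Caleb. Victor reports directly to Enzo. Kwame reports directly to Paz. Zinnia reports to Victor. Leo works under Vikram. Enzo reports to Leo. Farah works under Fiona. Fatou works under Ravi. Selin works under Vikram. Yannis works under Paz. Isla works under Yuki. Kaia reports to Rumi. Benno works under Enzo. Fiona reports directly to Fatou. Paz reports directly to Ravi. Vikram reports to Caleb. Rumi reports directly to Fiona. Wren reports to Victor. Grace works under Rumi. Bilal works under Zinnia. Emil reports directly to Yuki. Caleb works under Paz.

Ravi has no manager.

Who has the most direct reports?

Direct-report counts: Ravi has 2; Fatou has 1; Fiona has 2; Rumi has 2; Paz has 3; Caleb has 2; Yuki has 2; Vikram has 2; Leo has 1; Enzo has 2; Victor has 2; Zinnia has 1. The largest is 3, held by Paz.

Paz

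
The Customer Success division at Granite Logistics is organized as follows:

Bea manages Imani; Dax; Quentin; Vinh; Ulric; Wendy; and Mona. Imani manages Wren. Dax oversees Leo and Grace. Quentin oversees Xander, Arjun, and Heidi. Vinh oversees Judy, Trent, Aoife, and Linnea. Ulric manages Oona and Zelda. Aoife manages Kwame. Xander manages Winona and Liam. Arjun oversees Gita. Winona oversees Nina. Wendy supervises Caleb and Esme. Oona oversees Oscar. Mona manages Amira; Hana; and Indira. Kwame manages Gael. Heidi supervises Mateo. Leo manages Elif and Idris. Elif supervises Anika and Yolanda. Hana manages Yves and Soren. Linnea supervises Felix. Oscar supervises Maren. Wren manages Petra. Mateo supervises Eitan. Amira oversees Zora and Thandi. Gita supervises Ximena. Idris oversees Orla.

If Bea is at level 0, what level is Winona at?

Chain from Winona up to Bea: Winona → Xander → Quentin → Bea. That is 3 steps up, so Winona is 3 levels below Bea.

3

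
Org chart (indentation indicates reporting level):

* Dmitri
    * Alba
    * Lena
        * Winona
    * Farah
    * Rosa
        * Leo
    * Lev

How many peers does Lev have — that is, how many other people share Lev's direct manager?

4

Lev reports to Dmitri. Dmitri's other direct reports are Alba, Lena, Farah, Rosa — 4 peers.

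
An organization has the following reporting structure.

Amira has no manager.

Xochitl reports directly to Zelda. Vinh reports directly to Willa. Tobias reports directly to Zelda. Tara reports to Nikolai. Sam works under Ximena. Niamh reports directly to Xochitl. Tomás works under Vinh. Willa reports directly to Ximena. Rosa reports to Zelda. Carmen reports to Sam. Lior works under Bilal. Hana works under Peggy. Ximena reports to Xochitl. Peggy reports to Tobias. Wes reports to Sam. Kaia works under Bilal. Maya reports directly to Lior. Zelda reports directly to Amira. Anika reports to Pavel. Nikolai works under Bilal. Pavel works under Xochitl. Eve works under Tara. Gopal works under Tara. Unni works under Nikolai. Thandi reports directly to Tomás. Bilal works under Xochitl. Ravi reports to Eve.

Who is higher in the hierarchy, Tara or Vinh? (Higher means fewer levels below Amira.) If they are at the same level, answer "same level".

same level

Both Tara and Vinh are 5 levels below Amira.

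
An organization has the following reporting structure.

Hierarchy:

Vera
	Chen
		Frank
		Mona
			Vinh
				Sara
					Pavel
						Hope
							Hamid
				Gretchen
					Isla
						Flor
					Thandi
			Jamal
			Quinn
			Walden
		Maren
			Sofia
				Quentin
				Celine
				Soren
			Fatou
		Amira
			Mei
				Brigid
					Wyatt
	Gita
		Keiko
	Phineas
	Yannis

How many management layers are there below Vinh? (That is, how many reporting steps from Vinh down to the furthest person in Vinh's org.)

The longest chain under Vinh runs Vinh → Sara → Pavel → Hope → Hamid, which is 4 levels below Vinh.

4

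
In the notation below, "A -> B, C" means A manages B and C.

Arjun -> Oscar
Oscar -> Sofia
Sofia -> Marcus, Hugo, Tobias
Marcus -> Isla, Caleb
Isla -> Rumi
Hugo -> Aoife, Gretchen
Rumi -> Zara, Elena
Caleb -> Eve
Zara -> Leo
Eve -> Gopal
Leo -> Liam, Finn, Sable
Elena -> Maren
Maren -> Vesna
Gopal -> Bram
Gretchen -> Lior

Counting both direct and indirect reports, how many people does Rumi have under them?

8

Rumi directly manages Zara, Elena. Under Zara: Leo, Sable, Finn, Liam (4). Under Elena: Maren, Vesna (2). So Rumi's organization is 2 direct reports plus everyone under them: 5 + 3 = 8.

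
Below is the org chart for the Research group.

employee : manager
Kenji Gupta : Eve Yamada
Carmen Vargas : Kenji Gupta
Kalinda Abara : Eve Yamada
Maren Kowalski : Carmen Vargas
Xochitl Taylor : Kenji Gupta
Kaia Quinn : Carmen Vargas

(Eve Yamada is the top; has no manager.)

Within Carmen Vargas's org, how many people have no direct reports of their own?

The people in Carmen Vargas's organization with no one reporting to them are Maren Kowalski, Kaia Quinn. That is 2.

2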